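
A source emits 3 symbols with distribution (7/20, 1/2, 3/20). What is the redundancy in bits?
0.1443 bits

Redundancy measures how far a source is from maximum entropy:
R = H_max - H(X)

Maximum entropy for 3 symbols: H_max = log_2(3) = 1.5850 bits
Actual entropy: H(X) = 1.4406 bits
Redundancy: R = 1.5850 - 1.4406 = 0.1443 bits

This redundancy represents potential for compression: the source could be compressed by 0.1443 bits per symbol.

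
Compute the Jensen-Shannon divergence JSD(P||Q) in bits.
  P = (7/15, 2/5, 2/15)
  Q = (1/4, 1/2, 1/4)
0.0410 bits

Jensen-Shannon divergence is:
JSD(P||Q) = 0.5 × D_KL(P||M) + 0.5 × D_KL(Q||M)
where M = 0.5 × (P + Q) is the mixture distribution.

M = 0.5 × (7/15, 2/5, 2/15) + 0.5 × (1/4, 1/2, 1/4) = (0.358333, 9/20, 0.191667)

D_KL(P||M) = 0.0401 bits
D_KL(Q||M) = 0.0420 bits

JSD(P||Q) = 0.5 × 0.0401 + 0.5 × 0.0420 = 0.0410 bits

Unlike KL divergence, JSD is symmetric and bounded: 0 ≤ JSD ≤ log(2).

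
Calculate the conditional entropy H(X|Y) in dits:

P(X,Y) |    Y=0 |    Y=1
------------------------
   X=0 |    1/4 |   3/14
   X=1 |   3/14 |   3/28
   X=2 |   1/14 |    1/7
0.4438 dits

Using the chain rule: H(X|Y) = H(X,Y) - H(Y)

First, compute H(X,Y) = 0.7438 dits

Marginal P(Y) = (15/28, 13/28)
H(Y) = 0.2999 dits

H(X|Y) = H(X,Y) - H(Y) = 0.7438 - 0.2999 = 0.4438 dits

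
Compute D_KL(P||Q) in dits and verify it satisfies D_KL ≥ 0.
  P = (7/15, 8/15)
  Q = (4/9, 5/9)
0.0004 dits

KL divergence satisfies the Gibbs inequality: D_KL(P||Q) ≥ 0 for all distributions P, Q.

D_KL(P||Q) = Σ p(x) log(p(x)/q(x))
Term by term:
  x=0: 7/15 × log_10[(7/15)/(4/9)] = 0.0099
  x=1: 8/15 × log_10[(8/15)/(5/9)] = -0.0095
D_KL(P||Q) = 0.0004 dits

D_KL(P||Q) = 0.0004 ≥ 0 ✓

This non-negativity is a fundamental property: relative entropy cannot be negative because it measures how different Q is from P.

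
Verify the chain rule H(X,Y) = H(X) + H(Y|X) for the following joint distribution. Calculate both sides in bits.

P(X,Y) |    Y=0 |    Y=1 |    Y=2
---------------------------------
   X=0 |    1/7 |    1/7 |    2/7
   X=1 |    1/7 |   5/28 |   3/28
H(X,Y) = 2.5086, H(X) = 0.9852, H(Y|X) = 1.5234 (all in bits)

Chain rule: H(X,Y) = H(X) + H(Y|X)

Left side — joint entropy directly:
H(X,Y) = -Σ p(x,y) log p(x,y) = 2.5086 bits

Right side — compute H(Y|X) from the conditional distributions:
P(X) = (4/7, 3/7), so H(X) = 0.9852 bits
H(Y|X) = Σ_x P(X=x) · H(Y|X=x):
  P(Y|X=0) = (1/4, 1/4, 1/2), H(Y|X=0) = 1.5000, weight P(X=0) = 4/7
  P(Y|X=1) = (1/3, 5/12, 1/4), H(Y|X=1) = 1.5546, weight P(X=1) = 3/7
H(Y|X) = 1.5234 bits

H(X) + H(Y|X) = 0.9852 + 1.5234 = 2.5086 bits

Both sides equal 2.5086 bits. ✓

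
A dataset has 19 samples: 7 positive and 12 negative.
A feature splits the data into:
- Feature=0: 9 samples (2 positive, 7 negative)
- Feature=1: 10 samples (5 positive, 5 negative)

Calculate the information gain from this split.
0.0611 bits

Information Gain = H(Y) - H(Y|Feature)

Before split:
P(positive) = 7/19 = 0.3684
H(Y) = 0.9495 bits

After split:
Feature=0: H = 0.7642 bits (weight = 9/19)
Feature=1: H = 1.0000 bits (weight = 10/19)
H(Y|Feature) = (9/19)×0.7642 + (10/19)×1.0000 = 0.8883 bits

Information Gain = 0.9495 - 0.8883 = 0.0611 bits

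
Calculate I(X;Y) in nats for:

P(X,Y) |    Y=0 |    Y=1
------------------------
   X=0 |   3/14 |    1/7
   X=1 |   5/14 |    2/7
0.0009 nats

Mutual information: I(X;Y) = H(X) + H(Y) - H(X,Y)

Marginals:
P(X) = (5/14, 9/14), H(X) = 0.6518 nats
P(Y) = (4/7, 3/7), H(Y) = 0.6829 nats

Joint entropy: H(X,Y) = 1.3337 nats

I(X;Y) = 0.6518 + 0.6829 - 1.3337 = 0.0009 nats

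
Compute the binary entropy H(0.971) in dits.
0.0570 dits

The binary entropy function is:
H(p) = -p log(p) - (1-p) log(1-p)

H(0.971) = -0.971 × log_10(0.971) - 0.029 × log_10(0.029)
H(0.971) = 0.0570 dits

Note: Binary entropy is maximized at p=0.5 (H=1 bit) and minimized at p=0 or p=1 (H=0).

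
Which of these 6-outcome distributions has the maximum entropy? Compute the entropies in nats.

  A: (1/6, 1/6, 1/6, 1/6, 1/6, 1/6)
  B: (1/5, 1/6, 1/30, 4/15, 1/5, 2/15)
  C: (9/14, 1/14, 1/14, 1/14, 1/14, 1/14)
A

For a discrete distribution over n outcomes, entropy is maximized by the uniform distribution.

Computing entropies:
H(A) = 1.7918 nats
H(B) = 1.6769 nats
H(C) = 1.2266 nats

The uniform distribution (where all probabilities equal 1/6) achieves the maximum entropy of log_e(6) = 1.7918 nats.

Distribution A has the highest entropy.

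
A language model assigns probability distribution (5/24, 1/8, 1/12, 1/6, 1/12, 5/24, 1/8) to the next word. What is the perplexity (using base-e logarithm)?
6.5944

Perplexity is e^H (or exp(H) for natural log).

First, H = -Σ p log p = 1.8862 nats
Perplexity = e^1.8862 = 6.5944

Interpretation: The model's uncertainty is equivalent to choosing uniformly among 6.6 options.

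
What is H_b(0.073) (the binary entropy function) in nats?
0.2613 nats

The binary entropy function is:
H(p) = -p log(p) - (1-p) log(1-p)

H(0.073) = -0.073 × log_e(0.073) - 0.927 × log_e(0.927)
H(0.073) = 0.2613 nats

Note: Binary entropy is maximized at p=0.5 (H=1 bit) and minimized at p=0 or p=1 (H=0).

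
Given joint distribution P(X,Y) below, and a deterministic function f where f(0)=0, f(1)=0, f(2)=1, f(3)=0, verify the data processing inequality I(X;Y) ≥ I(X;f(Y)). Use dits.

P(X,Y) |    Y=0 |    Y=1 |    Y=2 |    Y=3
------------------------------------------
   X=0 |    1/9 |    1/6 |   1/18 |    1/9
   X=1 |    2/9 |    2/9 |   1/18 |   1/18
I(X;Y) = 0.0113, I(X;f(Y)) = 0.0003, inequality holds: 0.0113 ≥ 0.0003

Data Processing Inequality: For any Markov chain X → Y → Z, we have I(X;Y) ≥ I(X;Z).

Here Z = f(Y) is a deterministic function of Y, forming X → Y → Z.

Original I(X;Y) = 0.0113 dits

After applying f:
P(X,Z) where Z=f(Y):
- P(X,Z=0) = P(X,Y=0) + P(X,Y=1) + P(X,Y=3)
- P(X,Z=1) = P(X,Y=2)

I(X;Z) = I(X;f(Y)) = 0.0003 dits

Verification: 0.0113 ≥ 0.0003 ✓

Information cannot be created by processing; the function f can only lose information about X.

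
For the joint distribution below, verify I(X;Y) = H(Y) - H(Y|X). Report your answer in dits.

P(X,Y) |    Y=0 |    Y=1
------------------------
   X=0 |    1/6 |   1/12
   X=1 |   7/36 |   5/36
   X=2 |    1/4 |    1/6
I(X;Y) = 0.0010 dits

Mutual information has multiple equivalent forms:
- I(X;Y) = H(X) - H(X|Y)
- I(X;Y) = H(Y) - H(Y|X)
- I(X;Y) = H(X) + H(Y) - H(X,Y)

Computing all quantities:
H(X) = 0.4680, H(Y) = 0.2902, H(X,Y) = 0.7572
H(X|Y) = 0.4670, H(Y|X) = 0.2892

Verification:
H(X) - H(X|Y) = 0.4680 - 0.4670 = 0.0010
H(Y) - H(Y|X) = 0.2902 - 0.2892 = 0.0010
H(X) + H(Y) - H(X,Y) = 0.4680 + 0.2902 - 0.7572 = 0.0010

All forms give I(X;Y) = 0.0010 dits. ✓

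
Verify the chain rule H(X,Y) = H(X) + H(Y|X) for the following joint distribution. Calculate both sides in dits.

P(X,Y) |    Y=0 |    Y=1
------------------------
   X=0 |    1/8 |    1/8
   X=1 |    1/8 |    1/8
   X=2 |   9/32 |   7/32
H(X,Y) = 0.7509, H(X) = 0.4515, H(Y|X) = 0.2993 (all in dits)

Chain rule: H(X,Y) = H(X) + H(Y|X)

Left side — joint entropy directly:
H(X,Y) = -Σ p(x,y) log p(x,y) = 0.7509 dits

Right side — compute H(Y|X) from the conditional distributions:
P(X) = (1/4, 1/4, 1/2), so H(X) = 0.4515 dits
H(Y|X) = Σ_x P(X=x) · H(Y|X=x):
  P(Y|X=0) = (1/2, 1/2), H(Y|X=0) = 0.3010, weight P(X=0) = 1/4
  P(Y|X=1) = (1/2, 1/2), H(Y|X=1) = 0.3010, weight P(X=1) = 1/4
  P(Y|X=2) = (9/16, 7/16), H(Y|X=2) = 0.2976, weight P(X=2) = 1/2
H(Y|X) = 0.2993 dits

H(X) + H(Y|X) = 0.4515 + 0.2993 = 0.7509 dits

Both sides equal 0.7509 dits. ✓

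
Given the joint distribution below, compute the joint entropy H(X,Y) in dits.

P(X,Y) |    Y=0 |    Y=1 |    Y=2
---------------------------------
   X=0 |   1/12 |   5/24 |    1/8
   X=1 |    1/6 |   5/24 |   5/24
0.7583 dits

Joint entropy is H(X,Y) = -Σ_{x,y} p(x,y) log p(x,y).

Summing over all non-zero entries:
H(X,Y) = -[1/12·log_10(1/12) + 5/24·log_10(5/24) + 1/8·log_10(1/8) + 1/6·log_10(1/6) + 5/24·log_10(5/24) + 5/24·log_10(5/24)]
H(X,Y) = 0.7583 dits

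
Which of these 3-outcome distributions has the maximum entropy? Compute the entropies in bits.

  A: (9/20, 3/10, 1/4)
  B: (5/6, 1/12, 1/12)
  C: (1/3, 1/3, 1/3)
C

For a discrete distribution over n outcomes, entropy is maximized by the uniform distribution.

Computing entropies:
H(A) = 1.5395 bits
H(B) = 0.8167 bits
H(C) = 1.5850 bits

The uniform distribution (where all probabilities equal 1/3) achieves the maximum entropy of log_2(3) = 1.5850 bits.

Distribution C has the highest entropy.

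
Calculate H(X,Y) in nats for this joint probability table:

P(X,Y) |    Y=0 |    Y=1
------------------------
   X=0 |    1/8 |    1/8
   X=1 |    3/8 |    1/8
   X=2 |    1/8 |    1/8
1.6675 nats

Joint entropy is H(X,Y) = -Σ_{x,y} p(x,y) log p(x,y).

Summing over all non-zero entries:
H(X,Y) = -[1/8·log_e(1/8) + 1/8·log_e(1/8) + 3/8·log_e(3/8) + 1/8·log_e(1/8) + 1/8·log_e(1/8) + 1/8·log_e(1/8)]
H(X,Y) = 1.6675 nats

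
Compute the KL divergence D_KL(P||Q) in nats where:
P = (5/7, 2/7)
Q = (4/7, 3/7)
0.0435 nats

KL divergence: D_KL(P||Q) = Σ p(x) log(p(x)/q(x))

Computing term by term:
  x=0: 5/7 × log_e[(5/7)/(4/7)] = 5/7 × 0.2231 = 0.1594
  x=1: 2/7 × log_e[(2/7)/(3/7)] = 2/7 × -0.4055 = -0.1158

D_KL(P||Q) = 0.0435 nats

Note: KL divergence is always non-negative and equals 0 iff P = Q.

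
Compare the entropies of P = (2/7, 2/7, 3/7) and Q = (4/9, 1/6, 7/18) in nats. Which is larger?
P

Computing entropies in nats:
H(P) = 1.0790
H(Q) = 1.0263

Distribution P has higher entropy.

Intuition: The distribution closer to uniform (more spread out) has higher entropy.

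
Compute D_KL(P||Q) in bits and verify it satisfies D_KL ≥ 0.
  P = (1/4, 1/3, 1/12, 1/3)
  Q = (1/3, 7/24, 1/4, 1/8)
0.3001 bits

KL divergence satisfies the Gibbs inequality: D_KL(P||Q) ≥ 0 for all distributions P, Q.

D_KL(P||Q) = Σ p(x) log(p(x)/q(x))
Term by term:
  x=0: 1/4 × log_2[(1/4)/(1/3)] = -0.1038
  x=1: 1/3 × log_2[(1/3)/(7/24)] = 0.0642
  x=2: 1/12 × log_2[(1/12)/(1/4)] = -0.1321
  x=3: 1/3 × log_2[(1/3)/(1/8)] = 0.4717
D_KL(P||Q) = 0.3001 bits

D_KL(P||Q) = 0.3001 ≥ 0 ✓

This non-negativity is a fundamental property: relative entropy cannot be negative because it measures how different Q is from P.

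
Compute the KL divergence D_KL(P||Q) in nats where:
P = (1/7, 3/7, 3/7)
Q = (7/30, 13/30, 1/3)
0.0329 nats

KL divergence: D_KL(P||Q) = Σ p(x) log(p(x)/q(x))

Computing term by term:
  x=0: 1/7 × log_e[(1/7)/(7/30)] = 1/7 × -0.4906 = -0.0701
  x=1: 3/7 × log_e[(3/7)/(13/30)] = 3/7 × -0.0110 = -0.0047
  x=2: 3/7 × log_e[(3/7)/(1/3)] = 3/7 × 0.2513 = 0.1077

D_KL(P||Q) = 0.0329 nats

Note: KL divergence is always non-negative and equals 0 iff P = Q.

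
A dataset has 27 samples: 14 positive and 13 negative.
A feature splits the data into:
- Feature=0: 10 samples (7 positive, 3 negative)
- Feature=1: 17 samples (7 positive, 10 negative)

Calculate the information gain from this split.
0.0572 bits

Information Gain = H(Y) - H(Y|Feature)

Before split:
P(positive) = 14/27 = 0.5185
H(Y) = 0.9990 bits

After split:
Feature=0: H = 0.8813 bits (weight = 10/27)
Feature=1: H = 0.9774 bits (weight = 17/27)
H(Y|Feature) = (10/27)×0.8813 + (17/27)×0.9774 = 0.9418 bits

Information Gain = 0.9990 - 0.9418 = 0.0572 bits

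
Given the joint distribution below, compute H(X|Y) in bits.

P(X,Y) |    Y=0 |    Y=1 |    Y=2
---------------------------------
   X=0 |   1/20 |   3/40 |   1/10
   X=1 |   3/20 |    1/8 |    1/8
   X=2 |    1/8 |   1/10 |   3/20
1.5281 bits

Using the chain rule: H(X|Y) = H(X,Y) - H(Y)

First, compute H(X,Y) = 3.1068 bits

Marginal P(Y) = (13/40, 3/10, 3/8)
H(Y) = 1.5787 bits

H(X|Y) = H(X,Y) - H(Y) = 3.1068 - 1.5787 = 1.5281 bits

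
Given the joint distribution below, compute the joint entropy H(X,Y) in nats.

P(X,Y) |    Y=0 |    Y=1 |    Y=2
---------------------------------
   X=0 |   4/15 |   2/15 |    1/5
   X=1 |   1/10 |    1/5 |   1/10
1.7254 nats

Joint entropy is H(X,Y) = -Σ_{x,y} p(x,y) log p(x,y).

Summing over all non-zero entries:
H(X,Y) = -[4/15·log_e(4/15) + 2/15·log_e(2/15) + 1/5·log_e(1/5) + 1/10·log_e(1/10) + 1/5·log_e(1/5) + 1/10·log_e(1/10)]
H(X,Y) = 1.7254 nats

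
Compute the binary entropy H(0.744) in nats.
0.5688 nats

The binary entropy function is:
H(p) = -p log(p) - (1-p) log(1-p)

H(0.744) = -0.744 × log_e(0.744) - 0.256 × log_e(0.256)
H(0.744) = 0.5688 nats

Note: Binary entropy is maximized at p=0.5 (H=1 bit) and minimized at p=0 or p=1 (H=0).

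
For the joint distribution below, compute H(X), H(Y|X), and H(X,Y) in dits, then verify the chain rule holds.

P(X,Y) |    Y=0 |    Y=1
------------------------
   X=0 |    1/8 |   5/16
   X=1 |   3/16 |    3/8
H(X,Y) = 0.5668, H(X) = 0.2976, H(Y|X) = 0.2692 (all in dits)

Chain rule: H(X,Y) = H(X) + H(Y|X)

Left side — joint entropy directly:
H(X,Y) = -Σ p(x,y) log p(x,y) = 0.5668 dits

Right side — compute H(Y|X) from the conditional distributions:
P(X) = (7/16, 9/16), so H(X) = 0.2976 dits
H(Y|X) = Σ_x P(X=x) · H(Y|X=x):
  P(Y|X=0) = (2/7, 5/7), H(Y|X=0) = 0.2598, weight P(X=0) = 7/16
  P(Y|X=1) = (1/3, 2/3), H(Y|X=1) = 0.2764, weight P(X=1) = 9/16
H(Y|X) = 0.2692 dits

H(X) + H(Y|X) = 0.2976 + 0.2692 = 0.5668 dits

Both sides equal 0.5668 dits. ✓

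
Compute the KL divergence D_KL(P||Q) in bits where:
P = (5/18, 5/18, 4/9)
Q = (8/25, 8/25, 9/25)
0.0217 bits

KL divergence: D_KL(P||Q) = Σ p(x) log(p(x)/q(x))

Computing term by term:
  x=0: 5/18 × log_2[(5/18)/(8/25)] = 5/18 × -0.2041 = -0.0567
  x=1: 5/18 × log_2[(5/18)/(8/25)] = 5/18 × -0.2041 = -0.0567
  x=2: 4/9 × log_2[(4/9)/(9/25)] = 4/9 × 0.3040 = 0.1351

D_KL(P||Q) = 0.0217 bits

Note: KL divergence is always non-negative and equals 0 iff P = Q.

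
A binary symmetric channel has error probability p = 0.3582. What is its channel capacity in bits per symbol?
0.0588 bits

For a binary symmetric channel (BSC) with error probability p:
Capacity C = 1 - H(p) bits per symbol

where H(p) = -p log₂(p) - (1-p) log₂(1-p) is the binary entropy function.

H(0.3582) = 0.9412 bits
C = 1 - 0.9412 = 0.0588 bits per symbol

This means we can reliably transmit up to 0.0588 bits of information per channel use.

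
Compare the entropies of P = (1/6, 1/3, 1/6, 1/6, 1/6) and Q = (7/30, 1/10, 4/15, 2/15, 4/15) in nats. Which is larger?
P

Computing entropies in nats:
H(P) = 1.5607
H(Q) = 1.5434

Distribution P has higher entropy.

Intuition: The distribution closer to uniform (more spread out) has higher entropy.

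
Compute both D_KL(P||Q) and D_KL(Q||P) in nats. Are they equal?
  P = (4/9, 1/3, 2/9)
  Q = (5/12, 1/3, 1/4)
D_KL(P||Q) = 0.0025, D_KL(Q||P) = 0.0026

KL divergence is not symmetric: D_KL(P||Q) ≠ D_KL(Q||P) in general.

D_KL(P||Q) = 0.0025 nats
D_KL(Q||P) = 0.0026 nats

No, they are not equal!

This asymmetry is why KL divergence is not a true distance metric.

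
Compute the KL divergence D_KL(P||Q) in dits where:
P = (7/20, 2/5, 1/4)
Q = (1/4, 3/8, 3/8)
0.0183 dits

KL divergence: D_KL(P||Q) = Σ p(x) log(p(x)/q(x))

Computing term by term:
  x=0: 7/20 × log_10[(7/20)/(1/4)] = 7/20 × 0.1461 = 0.0511
  x=1: 2/5 × log_10[(2/5)/(3/8)] = 2/5 × 0.0280 = 0.0112
  x=2: 1/4 × log_10[(1/4)/(3/8)] = 1/4 × -0.1761 = -0.0440

D_KL(P||Q) = 0.0183 dits

Note: KL divergence is always non-negative and equals 0 iff P = Q.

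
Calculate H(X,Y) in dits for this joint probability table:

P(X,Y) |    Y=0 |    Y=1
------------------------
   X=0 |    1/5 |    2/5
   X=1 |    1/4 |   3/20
0.5731 dits

Joint entropy is H(X,Y) = -Σ_{x,y} p(x,y) log p(x,y).

Summing over all non-zero entries:
H(X,Y) = -[1/5·log_10(1/5) + 2/5·log_10(2/5) + 1/4·log_10(1/4) + 3/20·log_10(3/20)]
H(X,Y) = 0.5731 dits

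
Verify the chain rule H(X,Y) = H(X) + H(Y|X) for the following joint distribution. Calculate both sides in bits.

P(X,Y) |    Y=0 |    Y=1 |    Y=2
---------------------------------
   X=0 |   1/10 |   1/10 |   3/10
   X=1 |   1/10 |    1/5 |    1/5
H(X,Y) = 2.4464, H(X) = 1.0000, H(Y|X) = 1.4464 (all in bits)

Chain rule: H(X,Y) = H(X) + H(Y|X)

Left side — joint entropy directly:
H(X,Y) = -Σ p(x,y) log p(x,y) = 2.4464 bits

Right side — compute H(Y|X) from the conditional distributions:
P(X) = (1/2, 1/2), so H(X) = 1.0000 bits
H(Y|X) = Σ_x P(X=x) · H(Y|X=x):
  P(Y|X=0) = (1/5, 1/5, 3/5), H(Y|X=0) = 1.3710, weight P(X=0) = 1/2
  P(Y|X=1) = (1/5, 2/5, 2/5), H(Y|X=1) = 1.5219, weight P(X=1) = 1/2
H(Y|X) = 1.4464 bits

H(X) + H(Y|X) = 1.0000 + 1.4464 = 2.4464 bits

Both sides equal 2.4464 bits. ✓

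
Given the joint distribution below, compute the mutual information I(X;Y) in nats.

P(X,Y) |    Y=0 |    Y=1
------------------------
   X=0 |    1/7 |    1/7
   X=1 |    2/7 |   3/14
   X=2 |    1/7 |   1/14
0.0070 nats

Mutual information: I(X;Y) = H(X) + H(Y) - H(X,Y)

Marginals:
P(X) = (2/7, 1/2, 3/14), H(X) = 1.0346 nats
P(Y) = (4/7, 3/7), H(Y) = 0.6829 nats

Joint entropy: H(X,Y) = 1.7105 nats

I(X;Y) = 1.0346 + 0.6829 - 1.7105 = 0.0070 nats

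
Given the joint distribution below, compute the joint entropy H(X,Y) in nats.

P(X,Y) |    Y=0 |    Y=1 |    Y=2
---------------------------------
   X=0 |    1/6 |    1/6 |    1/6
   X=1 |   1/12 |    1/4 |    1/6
1.7482 nats

Joint entropy is H(X,Y) = -Σ_{x,y} p(x,y) log p(x,y).

Summing over all non-zero entries:
H(X,Y) = -[1/6·log_e(1/6) + 1/6·log_e(1/6) + 1/6·log_e(1/6) + 1/12·log_e(1/12) + 1/4·log_e(1/4) + 1/6·log_e(1/6)]
H(X,Y) = 1.7482 nats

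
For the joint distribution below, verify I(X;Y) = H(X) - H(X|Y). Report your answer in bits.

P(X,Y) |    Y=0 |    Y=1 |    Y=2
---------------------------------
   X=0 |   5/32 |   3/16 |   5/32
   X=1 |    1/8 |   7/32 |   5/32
I(X;Y) = 0.0042 bits

Mutual information has multiple equivalent forms:
- I(X;Y) = H(X) - H(X|Y)
- I(X;Y) = H(Y) - H(Y|X)
- I(X;Y) = H(X) + H(Y) - H(X,Y)

Computing all quantities:
H(X) = 1.0000, H(Y) = 1.5671, H(X,Y) = 2.5628
H(X|Y) = 0.9958, H(Y|X) = 1.5628

Verification:
H(X) - H(X|Y) = 1.0000 - 0.9958 = 0.0042
H(Y) - H(Y|X) = 1.5671 - 1.5628 = 0.0042
H(X) + H(Y) - H(X,Y) = 1.0000 + 1.5671 - 2.5628 = 0.0042

All forms give I(X;Y) = 0.0042 bits. ✓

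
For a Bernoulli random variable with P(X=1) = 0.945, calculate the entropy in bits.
0.3073 bits

The binary entropy function is:
H(p) = -p log(p) - (1-p) log(1-p)

H(0.945) = -0.945 × log_2(0.945) - 0.055 × log_2(0.055)
H(0.945) = 0.3073 bits

Note: Binary entropy is maximized at p=0.5 (H=1 bit) and minimized at p=0 or p=1 (H=0).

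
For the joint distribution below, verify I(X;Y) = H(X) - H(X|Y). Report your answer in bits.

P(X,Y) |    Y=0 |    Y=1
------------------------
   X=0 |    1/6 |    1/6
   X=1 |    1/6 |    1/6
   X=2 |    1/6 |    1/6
I(X;Y) = 0.0000 bits

Mutual information has multiple equivalent forms:
- I(X;Y) = H(X) - H(X|Y)
- I(X;Y) = H(Y) - H(Y|X)
- I(X;Y) = H(X) + H(Y) - H(X,Y)

Computing all quantities:
H(X) = 1.5850, H(Y) = 1.0000, H(X,Y) = 2.5850
H(X|Y) = 1.5850, H(Y|X) = 1.0000

Verification:
H(X) - H(X|Y) = 1.5850 - 1.5850 = 0.0000
H(Y) - H(Y|X) = 1.0000 - 1.0000 = 0.0000
H(X) + H(Y) - H(X,Y) = 1.5850 + 1.0000 - 2.5850 = 0.0000

All forms give I(X;Y) = 0.0000 bits. ✓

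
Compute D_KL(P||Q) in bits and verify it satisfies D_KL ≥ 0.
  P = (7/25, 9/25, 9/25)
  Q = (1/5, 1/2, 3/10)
0.0600 bits

KL divergence satisfies the Gibbs inequality: D_KL(P||Q) ≥ 0 for all distributions P, Q.

D_KL(P||Q) = Σ p(x) log(p(x)/q(x))
Term by term:
  x=0: 7/25 × log_2[(7/25)/(1/5)] = 0.1359
  x=1: 9/25 × log_2[(9/25)/(1/2)] = -0.1706
  x=2: 9/25 × log_2[(9/25)/(3/10)] = 0.0947
D_KL(P||Q) = 0.0600 bits

D_KL(P||Q) = 0.0600 ≥ 0 ✓

This non-negativity is a fundamental property: relative entropy cannot be negative because it measures how different Q is from P.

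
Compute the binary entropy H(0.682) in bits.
0.9022 bits

The binary entropy function is:
H(p) = -p log(p) - (1-p) log(1-p)

H(0.682) = -0.682 × log_2(0.682) - 0.318 × log_2(0.318)
H(0.682) = 0.9022 bits

Note: Binary entropy is maximized at p=0.5 (H=1 bit) and minimized at p=0 or p=1 (H=0).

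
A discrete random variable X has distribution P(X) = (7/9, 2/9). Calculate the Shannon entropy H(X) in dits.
0.2300 dits

Shannon entropy is H(X) = -Σ p(x) log p(x).

For P = (7/9, 2/9):
H = -7/9 × log_10(7/9) -2/9 × log_10(2/9)
H = 0.2300 dits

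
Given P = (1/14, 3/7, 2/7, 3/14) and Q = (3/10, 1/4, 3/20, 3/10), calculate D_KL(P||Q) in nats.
0.2405 nats

KL divergence: D_KL(P||Q) = Σ p(x) log(p(x)/q(x))

Computing term by term:
  x=0: 1/14 × log_e[(1/14)/(3/10)] = 1/14 × -1.4351 = -0.1025
  x=1: 3/7 × log_e[(3/7)/(1/4)] = 3/7 × 0.5390 = 0.2310
  x=2: 2/7 × log_e[(2/7)/(3/20)] = 2/7 × 0.6444 = 0.1841
  x=3: 3/14 × log_e[(3/14)/(3/10)] = 3/14 × -0.3365 = -0.0721

D_KL(P||Q) = 0.2405 nats

Note: KL divergence is always non-negative and equals 0 iff P = Q.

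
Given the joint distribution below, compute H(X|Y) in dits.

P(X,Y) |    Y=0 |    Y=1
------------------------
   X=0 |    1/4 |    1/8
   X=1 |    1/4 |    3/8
0.2726 dits

Using the chain rule: H(X|Y) = H(X,Y) - H(Y)

First, compute H(X,Y) = 0.5737 dits

Marginal P(Y) = (1/2, 1/2)
H(Y) = 0.3010 dits

H(X|Y) = H(X,Y) - H(Y) = 0.5737 - 0.3010 = 0.2726 dits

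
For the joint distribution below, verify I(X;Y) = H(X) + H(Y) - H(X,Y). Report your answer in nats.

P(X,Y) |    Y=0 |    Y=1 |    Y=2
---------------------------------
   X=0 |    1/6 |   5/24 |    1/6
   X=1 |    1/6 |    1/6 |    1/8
I(X;Y) = 0.0018 nats

Mutual information has multiple equivalent forms:
- I(X;Y) = H(X) - H(X|Y)
- I(X;Y) = H(Y) - H(Y|X)
- I(X;Y) = H(X) + H(Y) - H(X,Y)

Computing all quantities:
H(X) = 0.6897, H(Y) = 1.0934, H(X,Y) = 1.7812
H(X|Y) = 0.6878, H(Y|X) = 1.0916

Verification:
H(X) - H(X|Y) = 0.6897 - 0.6878 = 0.0018
H(Y) - H(Y|X) = 1.0934 - 1.0916 = 0.0018
H(X) + H(Y) - H(X,Y) = 0.6897 + 1.0934 - 1.7812 = 0.0018

All forms give I(X;Y) = 0.0018 nats. ✓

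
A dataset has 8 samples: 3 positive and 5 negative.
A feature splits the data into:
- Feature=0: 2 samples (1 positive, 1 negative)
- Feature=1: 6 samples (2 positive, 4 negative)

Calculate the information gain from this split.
0.0157 bits

Information Gain = H(Y) - H(Y|Feature)

Before split:
P(positive) = 3/8 = 0.3750
H(Y) = 0.9544 bits

After split:
Feature=0: H = 1.0000 bits (weight = 2/8)
Feature=1: H = 0.9183 bits (weight = 6/8)
H(Y|Feature) = (2/8)×1.0000 + (6/8)×0.9183 = 0.9387 bits

Information Gain = 0.9544 - 0.9387 = 0.0157 bits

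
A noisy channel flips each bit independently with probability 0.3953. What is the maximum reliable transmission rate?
0.0319 bits

For a binary symmetric channel (BSC) with error probability p:
Capacity C = 1 - H(p) bits per symbol

where H(p) = -p log₂(p) - (1-p) log₂(1-p) is the binary entropy function.

H(0.3953) = 0.9681 bits
C = 1 - 0.9681 = 0.0319 bits per symbol

This means we can reliably transmit up to 0.0319 bits of information per channel use.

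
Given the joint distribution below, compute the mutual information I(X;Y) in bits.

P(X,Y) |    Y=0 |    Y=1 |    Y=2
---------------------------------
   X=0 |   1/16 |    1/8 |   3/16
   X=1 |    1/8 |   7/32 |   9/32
0.0020 bits

Mutual information: I(X;Y) = H(X) + H(Y) - H(X,Y)

Marginals:
P(X) = (3/8, 5/8), H(X) = 0.9544 bits
P(Y) = (3/16, 11/32, 15/32), H(Y) = 1.4948 bits

Joint entropy: H(X,Y) = 2.4472 bits

I(X;Y) = 0.9544 + 1.4948 - 2.4472 = 0.0020 bits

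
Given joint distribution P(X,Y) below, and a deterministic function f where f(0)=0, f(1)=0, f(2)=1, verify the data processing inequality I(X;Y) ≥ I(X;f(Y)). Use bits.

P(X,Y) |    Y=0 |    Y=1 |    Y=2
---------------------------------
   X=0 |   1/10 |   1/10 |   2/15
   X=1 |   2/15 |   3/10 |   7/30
I(X;Y) = 0.0172, I(X;f(Y)) = 0.0017, inequality holds: 0.0172 ≥ 0.0017

Data Processing Inequality: For any Markov chain X → Y → Z, we have I(X;Y) ≥ I(X;Z).

Here Z = f(Y) is a deterministic function of Y, forming X → Y → Z.

Original I(X;Y) = 0.0172 bits

After applying f:
P(X,Z) where Z=f(Y):
- P(X,Z=0) = P(X,Y=0) + P(X,Y=1)
- P(X,Z=1) = P(X,Y=2)

I(X;Z) = I(X;f(Y)) = 0.0017 bits

Verification: 0.0172 ≥ 0.0017 ✓

Information cannot be created by processing; the function f can only lose information about X.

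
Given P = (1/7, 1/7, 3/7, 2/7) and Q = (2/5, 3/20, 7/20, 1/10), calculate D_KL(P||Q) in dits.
0.1011 dits

KL divergence: D_KL(P||Q) = Σ p(x) log(p(x)/q(x))

Computing term by term:
  x=0: 1/7 × log_10[(1/7)/(2/5)] = 1/7 × -0.4472 = -0.0639
  x=1: 1/7 × log_10[(1/7)/(3/20)] = 1/7 × -0.0212 = -0.0030
  x=2: 3/7 × log_10[(3/7)/(7/20)] = 3/7 × 0.0880 = 0.0377
  x=3: 2/7 × log_10[(2/7)/(1/10)] = 2/7 × 0.4559 = 0.1303

D_KL(P||Q) = 0.1011 dits

Note: KL divergence is always non-negative and equals 0 iff P = Q.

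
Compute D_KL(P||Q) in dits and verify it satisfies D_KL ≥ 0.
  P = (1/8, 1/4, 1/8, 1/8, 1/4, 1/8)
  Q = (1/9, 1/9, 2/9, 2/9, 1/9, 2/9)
0.0888 dits

KL divergence satisfies the Gibbs inequality: D_KL(P||Q) ≥ 0 for all distributions P, Q.

D_KL(P||Q) = Σ p(x) log(p(x)/q(x))
Term by term:
  x=0: 1/8 × log_10[(1/8)/(1/9)] = 0.0064
  x=1: 1/4 × log_10[(1/4)/(1/9)] = 0.0880
  x=2: 1/8 × log_10[(1/8)/(2/9)] = -0.0312
  x=3: 1/8 × log_10[(1/8)/(2/9)] = -0.0312
  x=4: 1/4 × log_10[(1/4)/(1/9)] = 0.0880
  x=5: 1/8 × log_10[(1/8)/(2/9)] = -0.0312
D_KL(P||Q) = 0.0888 dits

D_KL(P||Q) = 0.0888 ≥ 0 ✓

This non-negativity is a fundamental property: relative entropy cannot be negative because it measures how different Q is from P.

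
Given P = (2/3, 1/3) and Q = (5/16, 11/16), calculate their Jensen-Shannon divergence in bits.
0.0925 bits

Jensen-Shannon divergence is:
JSD(P||Q) = 0.5 × D_KL(P||M) + 0.5 × D_KL(Q||M)
where M = 0.5 × (P + Q) is the mixture distribution.

M = 0.5 × (2/3, 1/3) + 0.5 × (5/16, 11/16) = (0.489583, 0.510417)

D_KL(P||M) = 0.0920 bits
D_KL(Q||M) = 0.0930 bits

JSD(P||Q) = 0.5 × 0.0920 + 0.5 × 0.0930 = 0.0925 bits

Unlike KL divergence, JSD is symmetric and bounded: 0 ≤ JSD ≤ log(2).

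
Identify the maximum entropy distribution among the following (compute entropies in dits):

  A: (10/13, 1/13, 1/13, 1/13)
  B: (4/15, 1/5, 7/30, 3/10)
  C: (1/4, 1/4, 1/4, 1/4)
C

For a discrete distribution over n outcomes, entropy is maximized by the uniform distribution.

Computing entropies:
H(A) = 0.3447 dits
H(B) = 0.5972 dits
H(C) = 0.6021 dits

The uniform distribution (where all probabilities equal 1/4) achieves the maximum entropy of log_10(4) = 0.6021 dits.

Distribution C has the highest entropy.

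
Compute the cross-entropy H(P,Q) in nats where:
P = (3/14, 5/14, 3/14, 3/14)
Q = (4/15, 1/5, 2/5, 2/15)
1.4861 nats

Cross-entropy: H(P,Q) = -Σ p(x) log q(x)

Alternatively: H(P,Q) = H(P) + D_KL(P||Q)
H(P) = 1.3580 nats
D_KL(P||Q) = 0.1281 nats

H(P,Q) = 1.3580 + 0.1281 = 1.4861 nats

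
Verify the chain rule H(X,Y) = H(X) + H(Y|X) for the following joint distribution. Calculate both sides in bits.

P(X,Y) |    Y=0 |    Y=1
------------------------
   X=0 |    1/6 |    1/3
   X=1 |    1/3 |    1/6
H(X,Y) = 1.9183, H(X) = 1.0000, H(Y|X) = 0.9183 (all in bits)

Chain rule: H(X,Y) = H(X) + H(Y|X)

Left side — joint entropy directly:
H(X,Y) = -Σ p(x,y) log p(x,y) = 1.9183 bits

Right side — compute H(Y|X) from the conditional distributions:
P(X) = (1/2, 1/2), so H(X) = 1.0000 bits
H(Y|X) = Σ_x P(X=x) · H(Y|X=x):
  P(Y|X=0) = (1/3, 2/3), H(Y|X=0) = 0.9183, weight P(X=0) = 1/2
  P(Y|X=1) = (2/3, 1/3), H(Y|X=1) = 0.9183, weight P(X=1) = 1/2
H(Y|X) = 0.9183 bits

H(X) + H(Y|X) = 1.0000 + 0.9183 = 1.9183 bits

Both sides equal 1.9183 bits. ✓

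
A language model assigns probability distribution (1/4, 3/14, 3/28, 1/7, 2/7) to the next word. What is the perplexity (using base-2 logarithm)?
4.7204

Perplexity is 2^H (or exp(H) for natural log).

First, H = -Σ p log p = 2.2389 bits
Perplexity = 2^2.2389 = 4.7204

Interpretation: The model's uncertainty is equivalent to choosing uniformly among 4.7 options.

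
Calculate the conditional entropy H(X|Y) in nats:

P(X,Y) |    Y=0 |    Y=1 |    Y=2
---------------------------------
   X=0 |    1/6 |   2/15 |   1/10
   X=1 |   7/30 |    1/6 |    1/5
0.6687 nats

Using the chain rule: H(X|Y) = H(X,Y) - H(Y)

First, compute H(X,Y) = 1.7576 nats

Marginal P(Y) = (2/5, 3/10, 3/10)
H(Y) = 1.0889 nats

H(X|Y) = H(X,Y) - H(Y) = 1.7576 - 1.0889 = 0.6687 nats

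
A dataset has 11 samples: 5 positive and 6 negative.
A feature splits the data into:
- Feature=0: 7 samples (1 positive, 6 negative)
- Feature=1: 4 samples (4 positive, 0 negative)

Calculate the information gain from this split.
0.6175 bits

Information Gain = H(Y) - H(Y|Feature)

Before split:
P(positive) = 5/11 = 0.4545
H(Y) = 0.9940 bits

After split:
Feature=0: H = 0.5917 bits (weight = 7/11)
Feature=1: H = 0.0000 bits (weight = 4/11)
H(Y|Feature) = (7/11)×0.5917 + (4/11)×0.0000 = 0.3765 bits

Information Gain = 0.9940 - 0.3765 = 0.6175 bits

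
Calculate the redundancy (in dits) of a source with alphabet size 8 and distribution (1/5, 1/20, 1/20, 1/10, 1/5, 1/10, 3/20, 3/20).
0.0462 dits

Redundancy measures how far a source is from maximum entropy:
R = H_max - H(X)

Maximum entropy for 8 symbols: H_max = log_10(8) = 0.9031 dits
Actual entropy: H(X) = 0.8569 dits
Redundancy: R = 0.9031 - 0.8569 = 0.0462 dits

This redundancy represents potential for compression: the source could be compressed by 0.0462 dits per symbol.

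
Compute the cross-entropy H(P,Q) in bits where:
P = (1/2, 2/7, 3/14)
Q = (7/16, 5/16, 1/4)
1.5043 bits

Cross-entropy: H(P,Q) = -Σ p(x) log q(x)

Alternatively: H(P,Q) = H(P) + D_KL(P||Q)
H(P) = 1.4926 bits
D_KL(P||Q) = 0.0117 bits

H(P,Q) = 1.4926 + 0.0117 = 1.5043 bits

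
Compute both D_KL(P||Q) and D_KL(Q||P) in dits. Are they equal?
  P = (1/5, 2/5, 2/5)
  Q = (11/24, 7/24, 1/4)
D_KL(P||Q) = 0.0645, D_KL(Q||P) = 0.0740

KL divergence is not symmetric: D_KL(P||Q) ≠ D_KL(Q||P) in general.

D_KL(P||Q) = 0.0645 dits
D_KL(Q||P) = 0.0740 dits

No, they are not equal!

This asymmetry is why KL divergence is not a true distance metric.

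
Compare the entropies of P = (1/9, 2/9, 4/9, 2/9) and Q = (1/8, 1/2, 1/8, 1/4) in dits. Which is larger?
P

Computing entropies in dits:
H(P) = 0.5529
H(Q) = 0.5268

Distribution P has higher entropy.

Intuition: The distribution closer to uniform (more spread out) has higher entropy.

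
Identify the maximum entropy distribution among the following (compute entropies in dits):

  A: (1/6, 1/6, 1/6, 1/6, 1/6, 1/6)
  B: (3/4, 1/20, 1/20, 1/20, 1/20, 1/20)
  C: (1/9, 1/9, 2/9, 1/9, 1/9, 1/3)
A

For a discrete distribution over n outcomes, entropy is maximized by the uniform distribution.

Computing entropies:
H(A) = 0.7782 dits
H(B) = 0.4190 dits
H(C) = 0.7283 dits

The uniform distribution (where all probabilities equal 1/6) achieves the maximum entropy of log_10(6) = 0.7782 dits.

Distribution A has the highest entropy.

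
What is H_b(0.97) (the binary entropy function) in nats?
0.1347 nats

The binary entropy function is:
H(p) = -p log(p) - (1-p) log(1-p)

H(0.97) = -0.97 × log_e(0.97) - 0.03 × log_e(0.03)
H(0.97) = 0.1347 nats

Note: Binary entropy is maximized at p=0.5 (H=1 bit) and minimized at p=0 or p=1 (H=0).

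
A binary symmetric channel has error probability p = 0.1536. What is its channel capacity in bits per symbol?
0.3812 bits

For a binary symmetric channel (BSC) with error probability p:
Capacity C = 1 - H(p) bits per symbol

where H(p) = -p log₂(p) - (1-p) log₂(1-p) is the binary entropy function.

H(0.1536) = 0.6188 bits
C = 1 - 0.6188 = 0.3812 bits per symbol

This means we can reliably transmit up to 0.3812 bits of information per channel use.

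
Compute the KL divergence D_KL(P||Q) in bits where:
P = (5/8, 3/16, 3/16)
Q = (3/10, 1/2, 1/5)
0.3790 bits

KL divergence: D_KL(P||Q) = Σ p(x) log(p(x)/q(x))

Computing term by term:
  x=0: 5/8 × log_2[(5/8)/(3/10)] = 5/8 × 1.0589 = 0.6618
  x=1: 3/16 × log_2[(3/16)/(1/2)] = 3/16 × -1.4150 = -0.2653
  x=2: 3/16 × log_2[(3/16)/(1/5)] = 3/16 × -0.0931 = -0.0175

D_KL(P||Q) = 0.3790 bits

Note: KL divergence is always non-negative and equals 0 iff P = Q.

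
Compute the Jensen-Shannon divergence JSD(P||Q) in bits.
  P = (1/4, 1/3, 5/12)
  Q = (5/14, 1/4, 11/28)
0.0114 bits

Jensen-Shannon divergence is:
JSD(P||Q) = 0.5 × D_KL(P||M) + 0.5 × D_KL(Q||M)
where M = 0.5 × (P + Q) is the mixture distribution.

M = 0.5 × (1/4, 1/3, 5/12) + 0.5 × (5/14, 1/4, 11/28) = (0.303571, 7/24, 0.404762)

D_KL(P||M) = 0.0116 bits
D_KL(Q||M) = 0.0112 bits

JSD(P||Q) = 0.5 × 0.0116 + 0.5 × 0.0112 = 0.0114 bits

Unlike KL divergence, JSD is symmetric and bounded: 0 ≤ JSD ≤ log(2).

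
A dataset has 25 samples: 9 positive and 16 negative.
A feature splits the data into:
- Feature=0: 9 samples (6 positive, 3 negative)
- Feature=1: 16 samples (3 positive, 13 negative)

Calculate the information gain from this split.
0.1665 bits

Information Gain = H(Y) - H(Y|Feature)

Before split:
P(positive) = 9/25 = 0.3600
H(Y) = 0.9427 bits

After split:
Feature=0: H = 0.9183 bits (weight = 9/25)
Feature=1: H = 0.6962 bits (weight = 16/25)
H(Y|Feature) = (9/25)×0.9183 + (16/25)×0.6962 = 0.7762 bits

Information Gain = 0.9427 - 0.7762 = 0.1665 bits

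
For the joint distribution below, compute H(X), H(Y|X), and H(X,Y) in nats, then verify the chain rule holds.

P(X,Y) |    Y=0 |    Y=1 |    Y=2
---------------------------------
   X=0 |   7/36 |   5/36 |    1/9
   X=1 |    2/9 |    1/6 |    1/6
H(X,Y) = 1.7682, H(X) = 0.6870, H(Y|X) = 1.0813 (all in nats)

Chain rule: H(X,Y) = H(X) + H(Y|X)

Left side — joint entropy directly:
H(X,Y) = -Σ p(x,y) log p(x,y) = 1.7682 nats

Right side — compute H(Y|X) from the conditional distributions:
P(X) = (4/9, 5/9), so H(X) = 0.6870 nats
H(Y|X) = Σ_x P(X=x) · H(Y|X=x):
  P(Y|X=0) = (7/16, 5/16, 1/4), H(Y|X=0) = 1.0717, weight P(X=0) = 4/9
  P(Y|X=1) = (2/5, 3/10, 3/10), H(Y|X=1) = 1.0889, weight P(X=1) = 5/9
H(Y|X) = 1.0813 nats

H(X) + H(Y|X) = 0.6870 + 1.0813 = 1.7682 nats

Both sides equal 1.7682 nats. ✓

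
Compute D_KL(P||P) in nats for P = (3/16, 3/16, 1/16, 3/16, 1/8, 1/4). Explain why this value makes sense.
0.0000 nats

KL divergence satisfies the Gibbs inequality: D_KL(P||Q) ≥ 0 for all distributions P, Q.

D_KL(P||Q) = Σ p(x) log(p(x)/q(x))
Each term is p(x) × log_e(p(x)/p(x)) = p(x) × log_e(1) = 0, so the sum is 0.
D_KL(P||Q) = 0.0000 nats

When P = Q, the KL divergence is exactly 0, as there is no 'divergence' between identical distributions.

This non-negativity is a fundamental property: relative entropy cannot be negative because it measures how different Q is from P.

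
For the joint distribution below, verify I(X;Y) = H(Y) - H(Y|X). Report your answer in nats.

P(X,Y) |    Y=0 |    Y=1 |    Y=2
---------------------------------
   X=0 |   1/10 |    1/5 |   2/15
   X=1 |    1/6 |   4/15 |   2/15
I(X;Y) = 0.0043 nats

Mutual information has multiple equivalent forms:
- I(X;Y) = H(X) - H(X|Y)
- I(X;Y) = H(Y) - H(Y|X)
- I(X;Y) = H(X) + H(Y) - H(X,Y)

Computing all quantities:
H(X) = 0.6842, H(Y) = 1.0606, H(X,Y) = 1.7405
H(X|Y) = 0.6799, H(Y|X) = 1.0563

Verification:
H(X) - H(X|Y) = 0.6842 - 0.6799 = 0.0043
H(Y) - H(Y|X) = 1.0606 - 1.0563 = 0.0043
H(X) + H(Y) - H(X,Y) = 0.6842 + 1.0606 - 1.7405 = 0.0043

All forms give I(X;Y) = 0.0043 nats. ✓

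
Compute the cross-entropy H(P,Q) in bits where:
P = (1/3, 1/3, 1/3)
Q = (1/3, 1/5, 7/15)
1.6688 bits

Cross-entropy: H(P,Q) = -Σ p(x) log q(x)

Alternatively: H(P,Q) = H(P) + D_KL(P||Q)
H(P) = 1.5850 bits
D_KL(P||Q) = 0.0838 bits

H(P,Q) = 1.5850 + 0.0838 = 1.6688 bits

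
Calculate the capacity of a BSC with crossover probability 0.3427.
0.0726 bits

For a binary symmetric channel (BSC) with error probability p:
Capacity C = 1 - H(p) bits per symbol

where H(p) = -p log₂(p) - (1-p) log₂(1-p) is the binary entropy function.

H(0.3427) = 0.9274 bits
C = 1 - 0.9274 = 0.0726 bits per symbol

This means we can reliably transmit up to 0.0726 bits of information per channel use.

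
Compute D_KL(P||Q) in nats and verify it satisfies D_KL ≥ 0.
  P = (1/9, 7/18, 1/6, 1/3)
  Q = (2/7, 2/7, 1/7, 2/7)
0.0920 nats

KL divergence satisfies the Gibbs inequality: D_KL(P||Q) ≥ 0 for all distributions P, Q.

D_KL(P||Q) = Σ p(x) log(p(x)/q(x))
Term by term:
  x=0: 1/9 × log_e[(1/9)/(2/7)] = -0.1049
  x=1: 7/18 × log_e[(7/18)/(2/7)] = 0.1199
  x=2: 1/6 × log_e[(1/6)/(1/7)] = 0.0257
  x=3: 1/3 × log_e[(1/3)/(2/7)] = 0.0514
D_KL(P||Q) = 0.0920 nats

D_KL(P||Q) = 0.0920 ≥ 0 ✓

This non-negativity is a fundamental property: relative entropy cannot be negative because it measures how different Q is from P.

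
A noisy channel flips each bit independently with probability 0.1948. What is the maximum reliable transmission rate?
0.2886 bits

For a binary symmetric channel (BSC) with error probability p:
Capacity C = 1 - H(p) bits per symbol

where H(p) = -p log₂(p) - (1-p) log₂(1-p) is the binary entropy function.

H(0.1948) = 0.7114 bits
C = 1 - 0.7114 = 0.2886 bits per symbol

This means we can reliably transmit up to 0.2886 bits of information per channel use.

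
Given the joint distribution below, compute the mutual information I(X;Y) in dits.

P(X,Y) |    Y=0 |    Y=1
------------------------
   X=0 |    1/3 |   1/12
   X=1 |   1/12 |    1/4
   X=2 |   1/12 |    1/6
0.0600 dits

Mutual information: I(X;Y) = H(X) + H(Y) - H(X,Y)

Marginals:
P(X) = (5/12, 1/3, 1/4), H(X) = 0.4680 dits
P(Y) = (1/2, 1/2), H(Y) = 0.3010 dits

Joint entropy: H(X,Y) = 0.7090 dits

I(X;Y) = 0.4680 + 0.3010 - 0.7090 = 0.0600 dits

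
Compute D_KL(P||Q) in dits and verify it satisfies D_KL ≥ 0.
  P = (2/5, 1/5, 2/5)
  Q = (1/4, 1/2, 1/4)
0.0837 dits

KL divergence satisfies the Gibbs inequality: D_KL(P||Q) ≥ 0 for all distributions P, Q.

D_KL(P||Q) = Σ p(x) log(p(x)/q(x))
Term by term:
  x=0: 2/5 × log_10[(2/5)/(1/4)] = 0.0816
  x=1: 1/5 × log_10[(1/5)/(1/2)] = -0.0796
  x=2: 2/5 × log_10[(2/5)/(1/4)] = 0.0816
D_KL(P||Q) = 0.0837 dits

D_KL(P||Q) = 0.0837 ≥ 0 ✓

This non-negativity is a fundamental property: relative entropy cannot be negative because it measures how different Q is from P.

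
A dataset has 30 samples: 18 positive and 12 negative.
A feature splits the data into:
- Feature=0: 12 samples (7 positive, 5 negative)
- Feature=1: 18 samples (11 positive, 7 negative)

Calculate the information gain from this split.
0.0006 bits

Information Gain = H(Y) - H(Y|Feature)

Before split:
P(positive) = 18/30 = 0.6000
H(Y) = 0.9710 bits

After split:
Feature=0: H = 0.9799 bits (weight = 12/30)
Feature=1: H = 0.9641 bits (weight = 18/30)
H(Y|Feature) = (12/30)×0.9799 + (18/30)×0.9641 = 0.9704 bits

Information Gain = 0.9710 - 0.9704 = 0.0006 bits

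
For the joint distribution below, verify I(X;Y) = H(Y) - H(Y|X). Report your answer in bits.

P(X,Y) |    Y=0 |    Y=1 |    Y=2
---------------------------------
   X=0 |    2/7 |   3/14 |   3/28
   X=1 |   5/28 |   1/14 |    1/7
I(X;Y) = 0.0422 bits

Mutual information has multiple equivalent forms:
- I(X;Y) = H(X) - H(X|Y)
- I(X;Y) = H(Y) - H(Y|X)
- I(X;Y) = H(X) + H(Y) - H(X,Y)

Computing all quantities:
H(X) = 0.9666, H(Y) = 1.5303, H(X,Y) = 2.4547
H(X|Y) = 0.9244, H(Y|X) = 1.4881

Verification:
H(X) - H(X|Y) = 0.9666 - 0.9244 = 0.0422
H(Y) - H(Y|X) = 1.5303 - 1.4881 = 0.0422
H(X) + H(Y) - H(X,Y) = 0.9666 + 1.5303 - 2.4547 = 0.0422

All forms give I(X;Y) = 0.0422 bits. ✓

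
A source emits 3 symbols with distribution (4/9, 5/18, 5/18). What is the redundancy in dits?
0.0115 dits

Redundancy measures how far a source is from maximum entropy:
R = H_max - H(X)

Maximum entropy for 3 symbols: H_max = log_10(3) = 0.4771 dits
Actual entropy: H(X) = 0.4656 dits
Redundancy: R = 0.4771 - 0.4656 = 0.0115 dits

This redundancy represents potential for compression: the source could be compressed by 0.0115 dits per symbol.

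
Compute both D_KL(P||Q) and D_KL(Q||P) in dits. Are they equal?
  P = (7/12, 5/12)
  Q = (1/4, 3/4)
D_KL(P||Q) = 0.1083, D_KL(Q||P) = 0.0995

KL divergence is not symmetric: D_KL(P||Q) ≠ D_KL(Q||P) in general.

D_KL(P||Q) = 0.1083 dits
D_KL(Q||P) = 0.0995 dits

No, they are not equal!

This asymmetry is why KL divergence is not a true distance metric.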